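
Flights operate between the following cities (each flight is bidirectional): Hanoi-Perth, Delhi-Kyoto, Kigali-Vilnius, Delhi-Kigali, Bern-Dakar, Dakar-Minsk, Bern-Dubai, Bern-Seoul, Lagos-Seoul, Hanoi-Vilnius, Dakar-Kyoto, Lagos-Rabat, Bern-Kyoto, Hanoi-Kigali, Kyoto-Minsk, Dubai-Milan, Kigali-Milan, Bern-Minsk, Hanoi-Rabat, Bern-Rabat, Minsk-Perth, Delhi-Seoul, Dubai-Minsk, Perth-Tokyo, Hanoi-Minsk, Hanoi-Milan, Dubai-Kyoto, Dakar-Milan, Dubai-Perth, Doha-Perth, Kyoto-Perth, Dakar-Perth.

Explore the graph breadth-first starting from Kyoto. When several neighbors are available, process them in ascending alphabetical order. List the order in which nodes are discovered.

Kyoto, Bern, Dakar, Delhi, Dubai, Minsk, Perth, Rabat, Seoul, Milan, Kigali, Hanoi, Doha, Tokyo, Lagos, Vilnius

Visit Kyoto; enqueue Bern, Dakar, Delhi, Dubai, Minsk, Perth → queue [Bern, Dakar, Delhi, Dubai, Minsk, Perth]
Visit Bern; enqueue Rabat, Seoul → queue [Dakar, Delhi, Dubai, Minsk, Perth, Rabat, Seoul]
Visit Dakar; enqueue Milan → queue [Delhi, Dubai, Minsk, Perth, Rabat, Seoul, Milan]
Visit Delhi; enqueue Kigali → queue [Dubai, Minsk, Perth, Rabat, Seoul, Milan, Kigali]
Visit Dubai → queue [Minsk, Perth, Rabat, Seoul, Milan, Kigali]
Visit Minsk; enqueue Hanoi → queue [Perth, Rabat, Seoul, Milan, Kigali, Hanoi]
Visit Perth; enqueue Doha, Tokyo → queue [Rabat, Seoul, Milan, Kigali, Hanoi, Doha, Tokyo]
Visit Rabat; enqueue Lagos → queue [Seoul, Milan, Kigali, Hanoi, Doha, Tokyo, Lagos]
Visit Seoul → queue [Milan, Kigali, Hanoi, Doha, Tokyo, Lagos]
Visit Milan → queue [Kigali, Hanoi, Doha, Tokyo, Lagos]
Visit Kigali; enqueue Vilnius → queue [Hanoi, Doha, Tokyo, Lagos, Vilnius]
Visit Hanoi → queue [Doha, Tokyo, Lagos, Vilnius]
Visit Doha → queue [Tokyo, Lagos, Vilnius]
Visit Tokyo → queue [Lagos, Vilnius]
Visit Lagos → queue [Vilnius]
Visit Vilnius → queue []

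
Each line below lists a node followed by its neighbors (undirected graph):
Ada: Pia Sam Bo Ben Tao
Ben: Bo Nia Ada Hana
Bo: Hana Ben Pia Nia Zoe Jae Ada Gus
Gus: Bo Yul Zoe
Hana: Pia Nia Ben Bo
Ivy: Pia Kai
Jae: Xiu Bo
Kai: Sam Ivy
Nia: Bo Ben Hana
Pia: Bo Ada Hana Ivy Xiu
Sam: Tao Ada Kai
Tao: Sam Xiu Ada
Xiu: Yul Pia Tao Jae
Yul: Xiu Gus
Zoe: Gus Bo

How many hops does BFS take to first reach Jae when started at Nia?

2

Level 0: Nia
Level 1: Ben, Bo, Hana
Level 2: Ada, Gus, Jae, Pia, Zoe
Level 3: Ivy, Sam, Tao, Xiu, Yul
Level 4: Kai
Jae first appears at level 2.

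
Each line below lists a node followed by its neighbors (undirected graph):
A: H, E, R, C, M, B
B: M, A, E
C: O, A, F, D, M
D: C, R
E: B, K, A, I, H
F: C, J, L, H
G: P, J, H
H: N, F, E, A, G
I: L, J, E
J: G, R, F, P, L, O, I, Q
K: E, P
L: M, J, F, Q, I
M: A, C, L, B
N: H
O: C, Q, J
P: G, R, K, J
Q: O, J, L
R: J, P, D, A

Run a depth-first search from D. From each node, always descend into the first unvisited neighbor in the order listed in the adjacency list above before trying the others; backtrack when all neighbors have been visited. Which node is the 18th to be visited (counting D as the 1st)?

Visit D
D → C
C → O
O → Q
Q → J
J → G
G → P
P → R
R → A
A → H
H → N
H → F
F → L
L → M
M → B
B → E
E → K
E → I

Visit order: D, C, O, Q, J, G, P, R, A, H, N, F, L, M, B, E, K, I

I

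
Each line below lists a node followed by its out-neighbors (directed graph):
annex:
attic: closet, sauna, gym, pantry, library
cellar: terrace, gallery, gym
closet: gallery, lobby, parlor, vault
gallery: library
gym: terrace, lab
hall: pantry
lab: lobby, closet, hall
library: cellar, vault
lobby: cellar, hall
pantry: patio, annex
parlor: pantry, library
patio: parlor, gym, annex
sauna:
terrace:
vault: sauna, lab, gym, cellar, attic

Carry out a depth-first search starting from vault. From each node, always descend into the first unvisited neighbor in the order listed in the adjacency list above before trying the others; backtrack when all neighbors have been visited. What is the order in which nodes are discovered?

vault, sauna, lab, lobby, cellar, terrace, gallery, library, gym, hall, pantry, patio, parlor, annex, closet, attic

Visit vault
vault → sauna
vault → lab
lab → lobby
lobby → cellar
cellar → terrace
cellar → gallery
gallery → library
cellar → gym
lobby → hall
hall → pantry
pantry → patio
patio → parlor
patio → annex
lab → closet
vault → attic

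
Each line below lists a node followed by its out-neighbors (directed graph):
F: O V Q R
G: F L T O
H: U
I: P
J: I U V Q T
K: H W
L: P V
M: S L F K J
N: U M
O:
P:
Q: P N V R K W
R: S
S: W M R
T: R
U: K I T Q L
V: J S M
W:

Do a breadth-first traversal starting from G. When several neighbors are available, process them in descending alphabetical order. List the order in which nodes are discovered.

G -> T -> O -> L -> F -> R -> V -> P -> Q -> S -> M -> J -> W -> N -> K -> U -> I -> H

Visit G; enqueue T, O, L, F → queue [T, O, L, F]
Visit T; enqueue R → queue [O, L, F, R]
Visit O → queue [L, F, R]
Visit L; enqueue V, P → queue [F, R, V, P]
Visit F; enqueue Q → queue [R, V, P, Q]
Visit R; enqueue S → queue [V, P, Q, S]
Visit V; enqueue M, J → queue [P, Q, S, M, J]
Visit P → queue [Q, S, M, J]
Visit Q; enqueue W, N, K → queue [S, M, J, W, N, K]
Visit S → queue [M, J, W, N, K]
Visit M → queue [J, W, N, K]
Visit J; enqueue U, I → queue [W, N, K, U, I]
Visit W → queue [N, K, U, I]
Visit N → queue [K, U, I]
Visit K; enqueue H → queue [U, I, H]
Visit U → queue [I, H]
Visit I → queue [H]
Visit H → queue []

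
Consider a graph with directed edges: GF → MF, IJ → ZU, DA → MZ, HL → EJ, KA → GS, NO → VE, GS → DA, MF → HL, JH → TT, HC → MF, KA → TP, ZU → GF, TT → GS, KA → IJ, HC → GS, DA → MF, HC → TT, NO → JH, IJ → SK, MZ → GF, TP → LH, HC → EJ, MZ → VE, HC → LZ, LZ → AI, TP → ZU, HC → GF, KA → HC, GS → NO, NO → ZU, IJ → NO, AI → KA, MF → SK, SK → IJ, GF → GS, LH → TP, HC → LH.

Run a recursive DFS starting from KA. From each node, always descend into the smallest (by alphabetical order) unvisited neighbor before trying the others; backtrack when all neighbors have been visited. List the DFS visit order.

Visit KA
KA → GS
GS → DA
DA → MF
MF → HL
HL → EJ
MF → SK
SK → IJ
IJ → NO
NO → JH
JH → TT
NO → VE
NO → ZU
ZU → GF
DA → MZ
KA → HC
HC → LH
LH → TP
HC → LZ
LZ → AI

KA -> GS -> DA -> MF -> HL -> EJ -> SK -> IJ -> NO -> JH -> TT -> VE -> ZU -> GF -> MZ -> HC -> LH -> TP -> LZ -> AI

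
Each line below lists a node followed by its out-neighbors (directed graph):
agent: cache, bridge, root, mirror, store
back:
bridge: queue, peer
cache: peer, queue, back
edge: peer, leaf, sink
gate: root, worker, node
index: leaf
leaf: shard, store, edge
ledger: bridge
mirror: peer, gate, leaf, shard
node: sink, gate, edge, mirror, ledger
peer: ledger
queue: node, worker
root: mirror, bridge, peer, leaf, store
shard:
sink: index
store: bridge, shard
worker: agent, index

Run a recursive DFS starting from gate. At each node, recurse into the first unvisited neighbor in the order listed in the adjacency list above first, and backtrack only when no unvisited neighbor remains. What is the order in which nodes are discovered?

Visit gate
gate → root
root → mirror
mirror → peer
peer → ledger
ledger → bridge
bridge → queue
queue → node
node → sink
sink → index
index → leaf
leaf → shard
leaf → store
leaf → edge
queue → worker
worker → agent
agent → cache
cache → back

gate → root → mirror → peer → ledger → bridge → queue → node → sink → index → leaf → shard → store → edge → worker → agent → cache → back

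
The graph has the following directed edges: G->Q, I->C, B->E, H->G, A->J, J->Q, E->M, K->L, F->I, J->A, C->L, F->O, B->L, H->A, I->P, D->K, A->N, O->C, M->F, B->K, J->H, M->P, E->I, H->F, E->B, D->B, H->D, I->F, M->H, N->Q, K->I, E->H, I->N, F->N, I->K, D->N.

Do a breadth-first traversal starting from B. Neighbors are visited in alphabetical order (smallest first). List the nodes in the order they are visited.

Visit B; enqueue E, K, L → queue [E, K, L]
Visit E; enqueue H, I, M → queue [K, L, H, I, M]
Visit K → queue [L, H, I, M]
Visit L → queue [H, I, M]
Visit H; enqueue A, D, F, G → queue [I, M, A, D, F, G]
Visit I; enqueue C, N, P → queue [M, A, D, F, G, C, N, P]
Visit M → queue [A, D, F, G, C, N, P]
Visit A; enqueue J → queue [D, F, G, C, N, P, J]
Visit D → queue [F, G, C, N, P, J]
Visit F; enqueue O → queue [G, C, N, P, J, O]
Visit G; enqueue Q → queue [C, N, P, J, O, Q]
Visit C → queue [N, P, J, O, Q]
Visit N → queue [P, J, O, Q]
Visit P → queue [J, O, Q]
Visit J → queue [O, Q]
Visit O → queue [Q]
Visit Q → queue []

B E K L H I M A D F G C N P J O Q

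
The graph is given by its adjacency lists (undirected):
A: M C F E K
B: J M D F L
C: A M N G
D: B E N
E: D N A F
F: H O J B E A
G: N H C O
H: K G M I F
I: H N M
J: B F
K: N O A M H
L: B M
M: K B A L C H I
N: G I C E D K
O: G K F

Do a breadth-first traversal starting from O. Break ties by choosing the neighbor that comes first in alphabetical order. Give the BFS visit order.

O F G K A B E H J C N M D L I

Visit O; enqueue F, G, K → queue [F, G, K]
Visit F; enqueue A, B, E, H, J → queue [G, K, A, B, E, H, J]
Visit G; enqueue C, N → queue [K, A, B, E, H, J, C, N]
Visit K; enqueue M → queue [A, B, E, H, J, C, N, M]
Visit A → queue [B, E, H, J, C, N, M]
Visit B; enqueue D, L → queue [E, H, J, C, N, M, D, L]
Visit E → queue [H, J, C, N, M, D, L]
Visit H; enqueue I → queue [J, C, N, M, D, L, I]
Visit J → queue [C, N, M, D, L, I]
Visit C → queue [N, M, D, L, I]
Visit N → queue [M, D, L, I]
Visit M → queue [D, L, I]
Visit D → queue [L, I]
Visit L → queue [I]
Visit I → queue []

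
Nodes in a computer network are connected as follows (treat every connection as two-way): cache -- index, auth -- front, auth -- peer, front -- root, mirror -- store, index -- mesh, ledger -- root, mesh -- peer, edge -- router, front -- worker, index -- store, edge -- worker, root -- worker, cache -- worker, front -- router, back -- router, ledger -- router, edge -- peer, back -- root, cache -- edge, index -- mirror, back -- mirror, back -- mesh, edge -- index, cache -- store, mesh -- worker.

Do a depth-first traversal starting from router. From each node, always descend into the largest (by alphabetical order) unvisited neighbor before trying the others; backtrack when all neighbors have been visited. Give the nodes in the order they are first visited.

router, ledger, root, worker, mesh, peer, edge, index, store, mirror, back, cache, auth, front

Visit router
router → ledger
ledger → root
root → worker
worker → mesh
mesh → peer
peer → edge
edge → index
index → store
store → mirror
mirror → back
store → cache
peer → auth
auth → front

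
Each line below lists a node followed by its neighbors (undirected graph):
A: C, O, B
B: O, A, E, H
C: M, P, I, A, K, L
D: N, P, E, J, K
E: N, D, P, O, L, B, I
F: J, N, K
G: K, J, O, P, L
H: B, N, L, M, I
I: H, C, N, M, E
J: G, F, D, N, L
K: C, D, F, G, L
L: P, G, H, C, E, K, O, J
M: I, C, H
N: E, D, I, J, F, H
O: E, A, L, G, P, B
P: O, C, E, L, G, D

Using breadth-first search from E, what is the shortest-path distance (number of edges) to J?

2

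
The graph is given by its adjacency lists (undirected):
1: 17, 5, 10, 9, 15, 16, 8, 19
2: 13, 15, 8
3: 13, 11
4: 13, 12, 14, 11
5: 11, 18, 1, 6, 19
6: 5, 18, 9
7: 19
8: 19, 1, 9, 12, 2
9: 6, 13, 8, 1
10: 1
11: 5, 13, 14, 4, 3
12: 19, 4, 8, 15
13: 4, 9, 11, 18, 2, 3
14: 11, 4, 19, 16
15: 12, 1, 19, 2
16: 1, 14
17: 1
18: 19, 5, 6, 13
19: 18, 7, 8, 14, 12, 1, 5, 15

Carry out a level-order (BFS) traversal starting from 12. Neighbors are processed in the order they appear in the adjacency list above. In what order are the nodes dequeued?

12, 19, 4, 8, 15, 18, 7, 14, 1, 5, 13, 11, 9, 2, 6, 16, 17, 10, 3

Visit 12; enqueue 19, 4, 8, 15 → queue [19, 4, 8, 15]
Visit 19; enqueue 18, 7, 14, 1, 5 → queue [4, 8, 15, 18, 7, 14, 1, 5]
Visit 4; enqueue 13, 11 → queue [8, 15, 18, 7, 14, 1, 5, 13, 11]
Visit 8; enqueue 9, 2 → queue [15, 18, 7, 14, 1, 5, 13, 11, 9, 2]
Visit 15 → queue [18, 7, 14, 1, 5, 13, 11, 9, 2]
Visit 18; enqueue 6 → queue [7, 14, 1, 5, 13, 11, 9, 2, 6]
Visit 7 → queue [14, 1, 5, 13, 11, 9, 2, 6]
Visit 14; enqueue 16 → queue [1, 5, 13, 11, 9, 2, 6, 16]
Visit 1; enqueue 17, 10 → queue [5, 13, 11, 9, 2, 6, 16, 17, 10]
Visit 5 → queue [13, 11, 9, 2, 6, 16, 17, 10]
Visit 13; enqueue 3 → queue [11, 9, 2, 6, 16, 17, 10, 3]
Visit 11 → queue [9, 2, 6, 16, 17, 10, 3]
Visit 9 → queue [2, 6, 16, 17, 10, 3]
Visit 2 → queue [6, 16, 17, 10, 3]
Visit 6 → queue [16, 17, 10, 3]
Visit 16 → queue [17, 10, 3]
Visit 17 → queue [10, 3]
Visit 10 → queue [3]
Visit 3 → queue []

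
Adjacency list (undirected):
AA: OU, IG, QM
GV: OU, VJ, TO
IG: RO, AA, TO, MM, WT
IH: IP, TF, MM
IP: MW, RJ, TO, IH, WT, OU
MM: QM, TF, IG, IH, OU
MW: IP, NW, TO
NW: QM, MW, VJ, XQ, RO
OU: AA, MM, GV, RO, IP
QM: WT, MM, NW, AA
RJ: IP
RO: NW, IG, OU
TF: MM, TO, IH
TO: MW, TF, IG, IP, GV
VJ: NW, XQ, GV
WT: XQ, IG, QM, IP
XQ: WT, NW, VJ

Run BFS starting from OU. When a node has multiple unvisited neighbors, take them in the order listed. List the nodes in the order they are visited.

OU, AA, MM, GV, RO, IP, IG, QM, TF, IH, VJ, TO, NW, MW, RJ, WT, XQ

Visit OU; enqueue AA, MM, GV, RO, IP → queue [AA, MM, GV, RO, IP]
Visit AA; enqueue IG, QM → queue [MM, GV, RO, IP, IG, QM]
Visit MM; enqueue TF, IH → queue [GV, RO, IP, IG, QM, TF, IH]
Visit GV; enqueue VJ, TO → queue [RO, IP, IG, QM, TF, IH, VJ, TO]
Visit RO; enqueue NW → queue [IP, IG, QM, TF, IH, VJ, TO, NW]
Visit IP; enqueue MW, RJ, WT → queue [IG, QM, TF, IH, VJ, TO, NW, MW, RJ, WT]
Visit IG → queue [QM, TF, IH, VJ, TO, NW, MW, RJ, WT]
Visit QM → queue [TF, IH, VJ, TO, NW, MW, RJ, WT]
Visit TF → queue [IH, VJ, TO, NW, MW, RJ, WT]
Visit IH → queue [VJ, TO, NW, MW, RJ, WT]
Visit VJ; enqueue XQ → queue [TO, NW, MW, RJ, WT, XQ]
Visit TO → queue [NW, MW, RJ, WT, XQ]
Visit NW → queue [MW, RJ, WT, XQ]
Visit MW → queue [RJ, WT, XQ]
Visit RJ → queue [WT, XQ]
Visit WT → queue [XQ]
Visit XQ → queue []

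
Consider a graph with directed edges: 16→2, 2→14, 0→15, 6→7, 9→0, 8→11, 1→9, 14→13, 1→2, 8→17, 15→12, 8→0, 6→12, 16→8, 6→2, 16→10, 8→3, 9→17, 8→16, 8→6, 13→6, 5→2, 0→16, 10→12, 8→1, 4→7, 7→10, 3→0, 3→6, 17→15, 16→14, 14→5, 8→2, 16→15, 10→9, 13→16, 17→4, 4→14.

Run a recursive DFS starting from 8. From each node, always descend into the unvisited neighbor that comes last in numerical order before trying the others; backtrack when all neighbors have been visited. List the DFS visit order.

Visit 8
8 → 17
17 → 15
15 → 12
17 → 4
4 → 14
14 → 13
13 → 16
16 → 10
10 → 9
9 → 0
16 → 2
13 → 6
6 → 7
14 → 5
8 → 11
8 → 3
8 → 1

8, 17, 15, 12, 4, 14, 13, 16, 10, 9, 0, 2, 6, 7, 5, 11, 3, 1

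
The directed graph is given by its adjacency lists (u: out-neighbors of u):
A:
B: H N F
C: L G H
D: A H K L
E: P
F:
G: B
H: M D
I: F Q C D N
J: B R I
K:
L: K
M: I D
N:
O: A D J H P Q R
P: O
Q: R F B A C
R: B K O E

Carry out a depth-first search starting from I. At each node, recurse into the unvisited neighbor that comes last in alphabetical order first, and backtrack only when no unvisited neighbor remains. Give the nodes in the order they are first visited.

I Q R O P J B N H M D L K A F E C G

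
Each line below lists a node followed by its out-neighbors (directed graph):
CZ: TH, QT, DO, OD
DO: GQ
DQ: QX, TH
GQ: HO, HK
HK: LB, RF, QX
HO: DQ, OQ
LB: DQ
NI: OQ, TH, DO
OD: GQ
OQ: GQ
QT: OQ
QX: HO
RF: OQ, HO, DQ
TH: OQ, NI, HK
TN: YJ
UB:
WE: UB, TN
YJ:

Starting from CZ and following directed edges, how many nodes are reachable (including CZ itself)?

BFS from CZ visits: CZ, TH, QT, DO, OD, OQ, NI, HK, GQ, LB, RF, QX, HO, DQ
Reachable nodes: 14 of 18 total.

14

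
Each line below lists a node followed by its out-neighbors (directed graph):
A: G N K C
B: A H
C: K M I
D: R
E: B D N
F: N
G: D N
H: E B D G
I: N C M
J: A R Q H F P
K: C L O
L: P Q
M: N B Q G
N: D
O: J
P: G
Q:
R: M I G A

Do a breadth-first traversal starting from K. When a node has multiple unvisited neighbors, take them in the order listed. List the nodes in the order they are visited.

Visit K; enqueue C, L, O → queue [C, L, O]
Visit C; enqueue M, I → queue [L, O, M, I]
Visit L; enqueue P, Q → queue [O, M, I, P, Q]
Visit O; enqueue J → queue [M, I, P, Q, J]
Visit M; enqueue N, B, G → queue [I, P, Q, J, N, B, G]
Visit I → queue [P, Q, J, N, B, G]
Visit P → queue [Q, J, N, B, G]
Visit Q → queue [J, N, B, G]
Visit J; enqueue A, R, H, F → queue [N, B, G, A, R, H, F]
Visit N; enqueue D → queue [B, G, A, R, H, F, D]
Visit B → queue [G, A, R, H, F, D]
Visit G → queue [A, R, H, F, D]
Visit A → queue [R, H, F, D]
Visit R → queue [H, F, D]
Visit H; enqueue E → queue [F, D, E]
Visit F → queue [D, E]
Visit D → queue [E]
Visit E → queue []

K -> C -> L -> O -> M -> I -> P -> Q -> J -> N -> B -> G -> A -> R -> H -> F -> D -> E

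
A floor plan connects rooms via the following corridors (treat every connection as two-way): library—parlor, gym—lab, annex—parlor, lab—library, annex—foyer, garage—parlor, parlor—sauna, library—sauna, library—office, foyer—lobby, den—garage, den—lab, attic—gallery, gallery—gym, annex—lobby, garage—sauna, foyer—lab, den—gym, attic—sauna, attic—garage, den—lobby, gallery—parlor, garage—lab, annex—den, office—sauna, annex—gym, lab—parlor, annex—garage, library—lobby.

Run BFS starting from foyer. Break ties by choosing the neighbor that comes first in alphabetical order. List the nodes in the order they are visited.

foyer annex lab lobby den garage gym parlor library attic sauna gallery office

Visit foyer; enqueue annex, lab, lobby → queue [annex, lab, lobby]
Visit annex; enqueue den, garage, gym, parlor → queue [lab, lobby, den, garage, gym, parlor]
Visit lab; enqueue library → queue [lobby, den, garage, gym, parlor, library]
Visit lobby → queue [den, garage, gym, parlor, library]
Visit den → queue [garage, gym, parlor, library]
Visit garage; enqueue attic, sauna → queue [gym, parlor, library, attic, sauna]
Visit gym; enqueue gallery → queue [parlor, library, attic, sauna, gallery]
Visit parlor → queue [library, attic, sauna, gallery]
Visit library; enqueue office → queue [attic, sauna, gallery, office]
Visit attic → queue [sauna, gallery, office]
Visit sauna → queue [gallery, office]
Visit gallery → queue [office]
Visit office → queue []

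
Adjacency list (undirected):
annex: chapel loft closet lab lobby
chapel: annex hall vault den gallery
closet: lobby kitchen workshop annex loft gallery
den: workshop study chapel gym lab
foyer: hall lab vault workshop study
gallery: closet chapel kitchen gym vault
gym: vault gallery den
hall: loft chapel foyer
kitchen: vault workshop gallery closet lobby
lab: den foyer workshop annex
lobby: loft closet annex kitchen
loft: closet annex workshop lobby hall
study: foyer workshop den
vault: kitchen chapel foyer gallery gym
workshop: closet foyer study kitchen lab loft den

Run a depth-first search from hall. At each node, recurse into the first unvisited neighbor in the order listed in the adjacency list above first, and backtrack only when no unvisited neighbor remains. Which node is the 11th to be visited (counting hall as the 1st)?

lab

Visit hall
hall → loft
loft → closet
closet → lobby
lobby → annex
annex → chapel
chapel → vault
vault → kitchen
kitchen → workshop
workshop → foyer
foyer → lab
lab → den
den → study
den → gym
gym → gallery

Visit order: hall, loft, closet, lobby, annex, chapel, vault, kitchen, workshop, foyer, lab, den, study, gym, gallery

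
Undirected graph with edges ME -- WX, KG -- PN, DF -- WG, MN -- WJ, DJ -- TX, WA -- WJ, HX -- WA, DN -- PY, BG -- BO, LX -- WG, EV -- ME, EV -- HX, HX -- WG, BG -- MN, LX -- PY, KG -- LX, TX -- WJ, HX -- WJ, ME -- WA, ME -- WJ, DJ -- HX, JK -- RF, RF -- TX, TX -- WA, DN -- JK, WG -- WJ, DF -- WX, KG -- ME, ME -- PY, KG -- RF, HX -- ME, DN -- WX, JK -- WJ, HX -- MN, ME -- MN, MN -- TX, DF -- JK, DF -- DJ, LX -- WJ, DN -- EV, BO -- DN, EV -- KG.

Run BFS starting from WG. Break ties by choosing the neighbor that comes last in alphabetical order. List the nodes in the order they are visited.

WG → WJ → LX → HX → DF → WA → TX → MN → ME → JK → PY → KG → EV → DJ → WX → RF → BG → DN → PN → BO

Visit WG; enqueue WJ, LX, HX, DF → queue [WJ, LX, HX, DF]
Visit WJ; enqueue WA, TX, MN, ME, JK → queue [LX, HX, DF, WA, TX, MN, ME, JK]
Visit LX; enqueue PY, KG → queue [HX, DF, WA, TX, MN, ME, JK, PY, KG]
Visit HX; enqueue EV, DJ → queue [DF, WA, TX, MN, ME, JK, PY, KG, EV, DJ]
Visit DF; enqueue WX → queue [WA, TX, MN, ME, JK, PY, KG, EV, DJ, WX]
Visit WA → queue [TX, MN, ME, JK, PY, KG, EV, DJ, WX]
Visit TX; enqueue RF → queue [MN, ME, JK, PY, KG, EV, DJ, WX, RF]
Visit MN; enqueue BG → queue [ME, JK, PY, KG, EV, DJ, WX, RF, BG]
Visit ME → queue [JK, PY, KG, EV, DJ, WX, RF, BG]
Visit JK; enqueue DN → queue [PY, KG, EV, DJ, WX, RF, BG, DN]
Visit PY → queue [KG, EV, DJ, WX, RF, BG, DN]
Visit KG; enqueue PN → queue [EV, DJ, WX, RF, BG, DN, PN]
Visit EV → queue [DJ, WX, RF, BG, DN, PN]
Visit DJ → queue [WX, RF, BG, DN, PN]
Visit WX → queue [RF, BG, DN, PN]
Visit RF → queue [BG, DN, PN]
Visit BG; enqueue BO → queue [DN, PN, BO]
Visit DN → queue [PN, BO]
Visit PN → queue [BO]
Visit BO → queue []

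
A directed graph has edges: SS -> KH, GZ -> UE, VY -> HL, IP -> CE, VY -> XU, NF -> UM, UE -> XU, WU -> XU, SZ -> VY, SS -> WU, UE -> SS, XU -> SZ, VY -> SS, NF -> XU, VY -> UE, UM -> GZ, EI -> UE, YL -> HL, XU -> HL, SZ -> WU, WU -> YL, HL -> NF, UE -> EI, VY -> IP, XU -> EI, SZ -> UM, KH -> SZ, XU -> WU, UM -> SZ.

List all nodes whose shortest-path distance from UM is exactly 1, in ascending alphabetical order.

GZ, SZ

Level 0: UM
Level 1: GZ, SZ
Level 2: UE, VY, WU
Level 3: EI, HL, IP, SS, XU, YL
Level 4: CE, KH, NF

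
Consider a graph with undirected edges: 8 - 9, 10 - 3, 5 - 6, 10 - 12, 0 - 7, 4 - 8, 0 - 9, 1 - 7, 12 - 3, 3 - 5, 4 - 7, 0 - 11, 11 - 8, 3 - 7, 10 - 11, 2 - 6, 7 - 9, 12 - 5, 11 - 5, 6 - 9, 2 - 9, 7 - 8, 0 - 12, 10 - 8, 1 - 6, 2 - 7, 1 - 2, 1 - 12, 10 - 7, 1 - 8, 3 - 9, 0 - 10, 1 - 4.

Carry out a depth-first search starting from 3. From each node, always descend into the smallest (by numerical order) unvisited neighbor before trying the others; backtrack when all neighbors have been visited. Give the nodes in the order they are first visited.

3 → 5 → 6 → 1 → 2 → 7 → 0 → 9 → 8 → 4 → 10 → 11 → 12

Visit 3
3 → 5
5 → 6
6 → 1
1 → 2
2 → 7
7 → 0
0 → 9
9 → 8
8 → 4
8 → 10
10 → 11
10 → 12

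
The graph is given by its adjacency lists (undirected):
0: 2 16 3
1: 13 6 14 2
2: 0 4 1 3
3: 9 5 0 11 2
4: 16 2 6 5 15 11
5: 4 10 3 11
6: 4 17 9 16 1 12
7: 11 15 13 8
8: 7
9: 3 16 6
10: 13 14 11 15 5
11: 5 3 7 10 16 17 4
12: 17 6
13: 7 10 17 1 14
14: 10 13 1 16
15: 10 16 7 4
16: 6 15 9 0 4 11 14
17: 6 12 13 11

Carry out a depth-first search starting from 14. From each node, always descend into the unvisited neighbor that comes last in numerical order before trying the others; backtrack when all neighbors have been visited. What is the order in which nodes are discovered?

Visit 14
14 → 16
16 → 15
15 → 10
10 → 13
13 → 17
17 → 12
12 → 6
6 → 9
9 → 3
3 → 11
11 → 7
7 → 8
11 → 5
5 → 4
4 → 2
2 → 1
2 → 0

14, 16, 15, 10, 13, 17, 12, 6, 9, 3, 11, 7, 8, 5, 4, 2, 1, 0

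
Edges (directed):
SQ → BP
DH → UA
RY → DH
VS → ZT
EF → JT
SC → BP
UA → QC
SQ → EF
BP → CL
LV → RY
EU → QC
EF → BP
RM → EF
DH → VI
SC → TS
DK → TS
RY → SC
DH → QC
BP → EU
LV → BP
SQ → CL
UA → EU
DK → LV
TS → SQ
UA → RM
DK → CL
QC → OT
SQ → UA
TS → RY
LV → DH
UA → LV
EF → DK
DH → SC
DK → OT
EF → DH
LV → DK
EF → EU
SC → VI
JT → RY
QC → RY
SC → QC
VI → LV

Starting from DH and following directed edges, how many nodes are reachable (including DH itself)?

BFS from DH visits: DH, VI, UA, SC, QC, LV, RM, EU, TS, BP, RY, OT, DK, EF, SQ, CL, JT
Reachable nodes: 17 of 19 total.

17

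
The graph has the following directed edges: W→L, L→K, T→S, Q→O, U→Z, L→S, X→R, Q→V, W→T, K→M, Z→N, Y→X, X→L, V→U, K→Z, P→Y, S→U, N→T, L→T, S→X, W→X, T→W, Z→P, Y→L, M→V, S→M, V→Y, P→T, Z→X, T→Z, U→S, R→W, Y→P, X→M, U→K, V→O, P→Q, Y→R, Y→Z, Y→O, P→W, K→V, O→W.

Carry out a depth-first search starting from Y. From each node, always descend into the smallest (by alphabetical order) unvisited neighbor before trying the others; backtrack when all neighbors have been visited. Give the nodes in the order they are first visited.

Y, L, K, M, V, O, W, T, S, U, Z, N, P, Q, X, R

Visit Y
Y → L
L → K
K → M
M → V
V → O
O → W
W → T
T → S
S → U
U → Z
Z → N
Z → P
P → Q
Z → X
X → R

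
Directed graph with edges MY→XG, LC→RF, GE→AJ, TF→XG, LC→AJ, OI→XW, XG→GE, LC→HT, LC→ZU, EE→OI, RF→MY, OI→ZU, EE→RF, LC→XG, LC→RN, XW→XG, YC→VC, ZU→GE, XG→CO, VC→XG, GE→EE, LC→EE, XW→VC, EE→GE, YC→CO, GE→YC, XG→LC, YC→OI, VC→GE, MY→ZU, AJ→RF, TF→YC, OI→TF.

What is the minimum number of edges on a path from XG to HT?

Level 0: XG
Level 1: CO, GE, LC
Level 2: AJ, EE, HT, RF, RN, YC, ZU
Level 3: MY, OI, VC
Level 4: TF, XW
HT first appears at level 2.

2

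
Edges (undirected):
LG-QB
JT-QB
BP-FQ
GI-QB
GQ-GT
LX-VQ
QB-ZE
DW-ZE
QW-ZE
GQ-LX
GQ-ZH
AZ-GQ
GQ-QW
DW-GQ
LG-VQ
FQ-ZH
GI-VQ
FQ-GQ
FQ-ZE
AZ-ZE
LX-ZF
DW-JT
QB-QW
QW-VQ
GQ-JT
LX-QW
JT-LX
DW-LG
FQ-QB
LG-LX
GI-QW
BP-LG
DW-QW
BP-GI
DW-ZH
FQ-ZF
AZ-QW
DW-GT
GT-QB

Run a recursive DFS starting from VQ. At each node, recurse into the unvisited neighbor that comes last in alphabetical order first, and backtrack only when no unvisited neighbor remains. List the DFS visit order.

VQ → QW → ZE → QB → LG → LX → ZF → FQ → ZH → GQ → JT → DW → GT → AZ → BP → GI

Visit VQ
VQ → QW
QW → ZE
ZE → QB
QB → LG
LG → LX
LX → ZF
ZF → FQ
FQ → ZH
ZH → GQ
GQ → JT
JT → DW
DW → GT
GQ → AZ
FQ → BP
BP → GI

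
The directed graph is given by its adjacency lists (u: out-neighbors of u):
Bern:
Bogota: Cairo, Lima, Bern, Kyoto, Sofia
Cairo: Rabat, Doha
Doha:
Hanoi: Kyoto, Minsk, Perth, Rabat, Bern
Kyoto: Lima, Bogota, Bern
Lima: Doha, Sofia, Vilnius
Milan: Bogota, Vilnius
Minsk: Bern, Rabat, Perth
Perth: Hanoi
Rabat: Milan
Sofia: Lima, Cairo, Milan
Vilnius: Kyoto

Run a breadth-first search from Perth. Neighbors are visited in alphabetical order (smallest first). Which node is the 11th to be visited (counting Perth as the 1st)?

Sofia

Visit Perth; enqueue Hanoi → queue [Hanoi]
Visit Hanoi; enqueue Bern, Kyoto, Minsk, Rabat → queue [Bern, Kyoto, Minsk, Rabat]
Visit Bern → queue [Kyoto, Minsk, Rabat]
Visit Kyoto; enqueue Bogota, Lima → queue [Minsk, Rabat, Bogota, Lima]
Visit Minsk → queue [Rabat, Bogota, Lima]
Visit Rabat; enqueue Milan → queue [Bogota, Lima, Milan]
Visit Bogota; enqueue Cairo, Sofia → queue [Lima, Milan, Cairo, Sofia]
Visit Lima; enqueue Doha, Vilnius → queue [Milan, Cairo, Sofia, Doha, Vilnius]
Visit Milan → queue [Cairo, Sofia, Doha, Vilnius]
Visit Cairo → queue [Sofia, Doha, Vilnius]
Visit Sofia → queue [Doha, Vilnius]
Visit Doha → queue [Vilnius]
Visit Vilnius → queue []

Visit order: Perth, Hanoi, Bern, Kyoto, Minsk, Rabat, Bogota, Lima, Milan, Cairo, Sofia, Doha, Vilnius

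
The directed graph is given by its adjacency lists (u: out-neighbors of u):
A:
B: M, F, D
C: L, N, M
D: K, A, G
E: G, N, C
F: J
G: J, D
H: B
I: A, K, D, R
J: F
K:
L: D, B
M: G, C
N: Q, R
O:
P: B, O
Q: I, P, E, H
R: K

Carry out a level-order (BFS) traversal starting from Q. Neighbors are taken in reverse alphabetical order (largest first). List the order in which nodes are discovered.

Visit Q; enqueue P, I, H, E → queue [P, I, H, E]
Visit P; enqueue O, B → queue [I, H, E, O, B]
Visit I; enqueue R, K, D, A → queue [H, E, O, B, R, K, D, A]
Visit H → queue [E, O, B, R, K, D, A]
Visit E; enqueue N, G, C → queue [O, B, R, K, D, A, N, G, C]
Visit O → queue [B, R, K, D, A, N, G, C]
Visit B; enqueue M, F → queue [R, K, D, A, N, G, C, M, F]
Visit R → queue [K, D, A, N, G, C, M, F]
Visit K → queue [D, A, N, G, C, M, F]
Visit D → queue [A, N, G, C, M, F]
Visit A → queue [N, G, C, M, F]
Visit N → queue [G, C, M, F]
Visit G; enqueue J → queue [C, M, F, J]
Visit C; enqueue L → queue [M, F, J, L]
Visit M → queue [F, J, L]
Visit F → queue [J, L]
Visit J → queue [L]
Visit L → queue []

Q P I H E O B R K D A N G C M F J L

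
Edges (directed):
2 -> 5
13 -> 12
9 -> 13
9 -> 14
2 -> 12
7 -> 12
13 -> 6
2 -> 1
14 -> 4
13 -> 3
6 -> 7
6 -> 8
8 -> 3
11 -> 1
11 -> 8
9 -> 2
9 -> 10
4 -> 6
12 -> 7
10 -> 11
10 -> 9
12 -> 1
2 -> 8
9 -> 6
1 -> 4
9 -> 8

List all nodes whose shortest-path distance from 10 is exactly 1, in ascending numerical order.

9, 11

Level 0: 10
Level 1: 9, 11
Level 2: 1, 2, 6, 8, 13, 14
Level 3: 3, 4, 5, 7, 12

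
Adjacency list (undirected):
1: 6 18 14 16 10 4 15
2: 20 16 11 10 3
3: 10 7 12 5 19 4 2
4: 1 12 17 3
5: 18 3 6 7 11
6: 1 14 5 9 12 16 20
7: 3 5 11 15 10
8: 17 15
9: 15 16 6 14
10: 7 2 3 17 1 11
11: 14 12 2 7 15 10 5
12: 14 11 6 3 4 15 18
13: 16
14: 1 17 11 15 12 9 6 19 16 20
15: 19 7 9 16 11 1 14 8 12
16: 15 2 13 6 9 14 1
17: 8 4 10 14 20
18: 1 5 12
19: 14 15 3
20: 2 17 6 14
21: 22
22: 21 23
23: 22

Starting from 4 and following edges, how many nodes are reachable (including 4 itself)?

BFS from 4 visits: 4, 17, 12, 3, 1, 20, 14, 10, 8, 18, 15, 11, 6, 19, 7, 5, 2, 16, 9, 13
Reachable nodes: 20 of 23 total.

20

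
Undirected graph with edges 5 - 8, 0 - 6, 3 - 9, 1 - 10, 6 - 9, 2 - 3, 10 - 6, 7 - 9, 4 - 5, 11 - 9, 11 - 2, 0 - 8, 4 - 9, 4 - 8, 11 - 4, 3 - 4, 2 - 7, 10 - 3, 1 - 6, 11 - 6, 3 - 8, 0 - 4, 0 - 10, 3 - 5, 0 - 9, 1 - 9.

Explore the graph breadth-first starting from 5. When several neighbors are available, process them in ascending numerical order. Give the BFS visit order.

5 -> 3 -> 4 -> 8 -> 2 -> 9 -> 10 -> 0 -> 11 -> 7 -> 1 -> 6

Visit 5; enqueue 3, 4, 8 → queue [3, 4, 8]
Visit 3; enqueue 2, 9, 10 → queue [4, 8, 2, 9, 10]
Visit 4; enqueue 0, 11 → queue [8, 2, 9, 10, 0, 11]
Visit 8 → queue [2, 9, 10, 0, 11]
Visit 2; enqueue 7 → queue [9, 10, 0, 11, 7]
Visit 9; enqueue 1, 6 → queue [10, 0, 11, 7, 1, 6]
Visit 10 → queue [0, 11, 7, 1, 6]
Visit 0 → queue [11, 7, 1, 6]
Visit 11 → queue [7, 1, 6]
Visit 7 → queue [1, 6]
Visit 1 → queue [6]
Visit 6 → queue []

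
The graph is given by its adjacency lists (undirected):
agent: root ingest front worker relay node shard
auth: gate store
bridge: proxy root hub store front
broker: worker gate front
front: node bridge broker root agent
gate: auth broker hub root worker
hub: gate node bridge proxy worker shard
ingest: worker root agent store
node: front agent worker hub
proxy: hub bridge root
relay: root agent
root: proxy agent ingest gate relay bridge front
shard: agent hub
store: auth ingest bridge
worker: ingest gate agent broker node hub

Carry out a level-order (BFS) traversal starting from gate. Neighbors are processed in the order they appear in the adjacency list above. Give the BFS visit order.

Visit gate; enqueue auth, broker, hub, root, worker → queue [auth, broker, hub, root, worker]
Visit auth; enqueue store → queue [broker, hub, root, worker, store]
Visit broker; enqueue front → queue [hub, root, worker, store, front]
Visit hub; enqueue node, bridge, proxy, shard → queue [root, worker, store, front, node, bridge, proxy, shard]
Visit root; enqueue agent, ingest, relay → queue [worker, store, front, node, bridge, proxy, shard, agent, ingest, relay]
Visit worker → queue [store, front, node, bridge, proxy, shard, agent, ingest, relay]
Visit store → queue [front, node, bridge, proxy, shard, agent, ingest, relay]
Visit front → queue [node, bridge, proxy, shard, agent, ingest, relay]
Visit node → queue [bridge, proxy, shard, agent, ingest, relay]
Visit bridge → queue [proxy, shard, agent, ingest, relay]
Visit proxy → queue [shard, agent, ingest, relay]
Visit shard → queue [agent, ingest, relay]
Visit agent → queue [ingest, relay]
Visit ingest → queue [relay]
Visit relay → queue []

gate -> auth -> broker -> hub -> root -> worker -> store -> front -> node -> bridge -> proxy -> shard -> agent -> ingest -> relay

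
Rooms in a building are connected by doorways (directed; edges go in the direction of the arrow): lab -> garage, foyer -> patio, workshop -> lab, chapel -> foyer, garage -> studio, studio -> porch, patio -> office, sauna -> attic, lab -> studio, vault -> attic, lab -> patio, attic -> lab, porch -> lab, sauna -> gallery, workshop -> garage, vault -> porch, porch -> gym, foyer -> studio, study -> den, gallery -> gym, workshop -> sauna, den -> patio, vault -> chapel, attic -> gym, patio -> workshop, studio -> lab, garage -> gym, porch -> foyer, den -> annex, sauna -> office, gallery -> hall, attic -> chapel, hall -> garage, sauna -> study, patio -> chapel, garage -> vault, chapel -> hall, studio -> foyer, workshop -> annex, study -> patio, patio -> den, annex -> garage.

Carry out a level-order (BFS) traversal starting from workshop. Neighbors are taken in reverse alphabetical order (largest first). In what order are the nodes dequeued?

Visit workshop; enqueue sauna, lab, garage, annex → queue [sauna, lab, garage, annex]
Visit sauna; enqueue study, office, gallery, attic → queue [lab, garage, annex, study, office, gallery, attic]
Visit lab; enqueue studio, patio → queue [garage, annex, study, office, gallery, attic, studio, patio]
Visit garage; enqueue vault, gym → queue [annex, study, office, gallery, attic, studio, patio, vault, gym]
Visit annex → queue [study, office, gallery, attic, studio, patio, vault, gym]
Visit study; enqueue den → queue [office, gallery, attic, studio, patio, vault, gym, den]
Visit office → queue [gallery, attic, studio, patio, vault, gym, den]
Visit gallery; enqueue hall → queue [attic, studio, patio, vault, gym, den, hall]
Visit attic; enqueue chapel → queue [studio, patio, vault, gym, den, hall, chapel]
Visit studio; enqueue porch, foyer → queue [patio, vault, gym, den, hall, chapel, porch, foyer]
Visit patio → queue [vault, gym, den, hall, chapel, porch, foyer]
Visit vault → queue [gym, den, hall, chapel, porch, foyer]
Visit gym → queue [den, hall, chapel, porch, foyer]
Visit den → queue [hall, chapel, porch, foyer]
Visit hall → queue [chapel, porch, foyer]
Visit chapel → queue [porch, foyer]
Visit porch → queue [foyer]
Visit foyer → queue []

workshop, sauna, lab, garage, annex, study, office, gallery, attic, studio, patio, vault, gym, den, hall, chapel, porch, foyer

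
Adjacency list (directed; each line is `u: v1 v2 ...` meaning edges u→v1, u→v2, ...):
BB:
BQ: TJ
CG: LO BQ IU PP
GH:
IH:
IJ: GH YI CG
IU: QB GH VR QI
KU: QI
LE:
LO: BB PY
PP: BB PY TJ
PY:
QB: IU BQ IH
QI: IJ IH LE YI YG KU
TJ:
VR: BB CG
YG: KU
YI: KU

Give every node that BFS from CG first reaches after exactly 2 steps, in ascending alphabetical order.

Level 0: CG
Level 1: BQ, IU, LO, PP
Level 2: BB, GH, PY, QB, QI, TJ, VR
Level 3: IH, IJ, KU, LE, YG, YI

BB, GH, PY, QB, QI, TJ, VR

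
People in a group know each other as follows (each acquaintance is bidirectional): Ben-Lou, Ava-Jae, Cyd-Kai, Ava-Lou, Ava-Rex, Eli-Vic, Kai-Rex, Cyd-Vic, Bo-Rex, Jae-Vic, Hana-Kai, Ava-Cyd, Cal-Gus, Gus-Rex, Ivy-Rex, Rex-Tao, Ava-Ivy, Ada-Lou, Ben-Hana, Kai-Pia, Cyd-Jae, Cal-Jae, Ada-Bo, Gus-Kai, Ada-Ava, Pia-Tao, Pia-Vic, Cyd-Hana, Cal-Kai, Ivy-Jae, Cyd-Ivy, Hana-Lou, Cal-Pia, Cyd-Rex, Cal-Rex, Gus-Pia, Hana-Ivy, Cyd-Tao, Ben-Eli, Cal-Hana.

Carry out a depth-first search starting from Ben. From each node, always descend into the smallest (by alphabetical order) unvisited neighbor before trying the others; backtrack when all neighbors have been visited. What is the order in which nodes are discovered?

Ben Eli Vic Cyd Ava Ada Bo Rex Cal Gus Kai Hana Ivy Jae Lou Pia Tao

Visit Ben
Ben → Eli
Eli → Vic
Vic → Cyd
Cyd → Ava
Ava → Ada
Ada → Bo
Bo → Rex
Rex → Cal
Cal → Gus
Gus → Kai
Kai → Hana
Hana → Ivy
Ivy → Jae
Hana → Lou
Kai → Pia
Pia → Tao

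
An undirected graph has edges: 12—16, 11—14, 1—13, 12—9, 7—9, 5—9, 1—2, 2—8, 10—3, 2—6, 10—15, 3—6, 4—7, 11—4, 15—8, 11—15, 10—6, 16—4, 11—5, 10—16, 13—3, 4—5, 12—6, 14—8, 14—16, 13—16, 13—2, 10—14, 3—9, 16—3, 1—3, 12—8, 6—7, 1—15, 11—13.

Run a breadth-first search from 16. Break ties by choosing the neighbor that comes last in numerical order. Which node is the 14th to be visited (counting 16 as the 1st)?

15

Visit 16; enqueue 14, 13, 12, 10, 4, 3 → queue [14, 13, 12, 10, 4, 3]
Visit 14; enqueue 11, 8 → queue [13, 12, 10, 4, 3, 11, 8]
Visit 13; enqueue 2, 1 → queue [12, 10, 4, 3, 11, 8, 2, 1]
Visit 12; enqueue 9, 6 → queue [10, 4, 3, 11, 8, 2, 1, 9, 6]
Visit 10; enqueue 15 → queue [4, 3, 11, 8, 2, 1, 9, 6, 15]
Visit 4; enqueue 7, 5 → queue [3, 11, 8, 2, 1, 9, 6, 15, 7, 5]
Visit 3 → queue [11, 8, 2, 1, 9, 6, 15, 7, 5]
Visit 11 → queue [8, 2, 1, 9, 6, 15, 7, 5]
Visit 8 → queue [2, 1, 9, 6, 15, 7, 5]
Visit 2 → queue [1, 9, 6, 15, 7, 5]
Visit 1 → queue [9, 6, 15, 7, 5]
Visit 9 → queue [6, 15, 7, 5]
Visit 6 → queue [15, 7, 5]
Visit 15 → queue [7, 5]
Visit 7 → queue [5]
Visit 5 → queue []

Visit order: 16, 14, 13, 12, 10, 4, 3, 11, 8, 2, 1, 9, 6, 15, 7, 5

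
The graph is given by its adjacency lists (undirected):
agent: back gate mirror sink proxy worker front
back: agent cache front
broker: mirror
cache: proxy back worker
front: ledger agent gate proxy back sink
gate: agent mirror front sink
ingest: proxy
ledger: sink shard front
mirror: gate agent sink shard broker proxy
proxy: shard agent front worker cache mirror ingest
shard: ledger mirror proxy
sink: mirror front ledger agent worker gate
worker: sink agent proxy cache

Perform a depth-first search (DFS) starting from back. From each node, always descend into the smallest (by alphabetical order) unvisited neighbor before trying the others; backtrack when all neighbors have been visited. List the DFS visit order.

back -> agent -> front -> gate -> mirror -> broker -> proxy -> cache -> worker -> sink -> ledger -> shard -> ingest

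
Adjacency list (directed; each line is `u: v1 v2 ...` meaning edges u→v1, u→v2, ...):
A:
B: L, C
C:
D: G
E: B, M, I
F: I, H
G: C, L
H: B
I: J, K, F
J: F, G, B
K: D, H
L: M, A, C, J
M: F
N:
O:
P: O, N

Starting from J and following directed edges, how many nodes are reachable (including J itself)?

BFS from J visits: J, G, F, B, L, C, I, H, M, A, K, D
Reachable nodes: 12 of 16 total.

12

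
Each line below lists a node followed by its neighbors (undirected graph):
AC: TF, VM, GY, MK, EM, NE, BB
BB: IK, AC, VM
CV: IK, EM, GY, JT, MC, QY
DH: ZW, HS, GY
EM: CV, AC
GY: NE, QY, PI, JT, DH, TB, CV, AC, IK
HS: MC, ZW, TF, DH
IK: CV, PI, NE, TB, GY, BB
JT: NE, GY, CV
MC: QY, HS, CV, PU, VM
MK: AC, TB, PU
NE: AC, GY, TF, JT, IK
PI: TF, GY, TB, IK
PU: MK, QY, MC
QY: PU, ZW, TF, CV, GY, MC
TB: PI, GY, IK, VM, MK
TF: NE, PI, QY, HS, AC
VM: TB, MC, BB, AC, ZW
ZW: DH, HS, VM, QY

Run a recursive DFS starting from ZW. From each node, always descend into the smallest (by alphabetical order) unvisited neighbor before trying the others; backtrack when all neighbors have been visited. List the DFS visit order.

Visit ZW
ZW → DH
DH → GY
GY → AC
AC → BB
BB → IK
IK → CV
CV → EM
CV → JT
JT → NE
NE → TF
TF → HS
HS → MC
MC → PU
PU → MK
MK → TB
TB → PI
TB → VM
PU → QY

ZW DH GY AC BB IK CV EM JT NE TF HS MC PU MK TB PI VM QY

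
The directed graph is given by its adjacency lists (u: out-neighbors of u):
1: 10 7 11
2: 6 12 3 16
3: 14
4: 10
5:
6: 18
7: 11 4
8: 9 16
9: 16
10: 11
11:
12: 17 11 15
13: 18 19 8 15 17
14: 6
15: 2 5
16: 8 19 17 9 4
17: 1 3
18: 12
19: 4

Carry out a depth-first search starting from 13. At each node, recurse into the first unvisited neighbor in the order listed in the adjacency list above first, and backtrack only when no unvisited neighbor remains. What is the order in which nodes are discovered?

Visit 13
13 → 18
18 → 12
12 → 17
17 → 1
1 → 10
10 → 11
1 → 7
7 → 4
17 → 3
3 → 14
14 → 6
12 → 15
15 → 2
2 → 16
16 → 8
8 → 9
16 → 19
15 → 5

13 18 12 17 1 10 11 7 4 3 14 6 15 2 16 8 9 19 5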